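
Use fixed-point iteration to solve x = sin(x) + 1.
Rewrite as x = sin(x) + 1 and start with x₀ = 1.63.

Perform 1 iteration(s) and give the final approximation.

Equation: x = sin(x) + 1
Fixed-point form: x = sin(x) + 1
x₀ = 1.63

x_1 = g(1.630000) = 1.998248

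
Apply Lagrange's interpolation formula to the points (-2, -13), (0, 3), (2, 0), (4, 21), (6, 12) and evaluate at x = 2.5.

Lagrange interpolation formula:
P(x) = Σ yᵢ × Lᵢ(x)
where Lᵢ(x) = Π_{j≠i} (x - xⱼ)/(xᵢ - xⱼ)

L_0(2.5) = (2.5 - 0)/(-2 - 0) × (2.5 - 2)/(-2 - 2) × (2.5 - 4)/(-2 - 4) × (2.5 - 6)/(-2 - 6) = 0.017090
L_1(2.5) = (2.5 - (-2))/(0 - (-2)) × (2.5 - 2)/(0 - 2) × (2.5 - 4)/(0 - 4) × (2.5 - 6)/(0 - 6) = -0.123047
L_2(2.5) = (2.5 - (-2))/(2 - (-2)) × (2.5 - 0)/(2 - 0) × (2.5 - 4)/(2 - 4) × (2.5 - 6)/(2 - 6) = 0.922852
L_3(2.5) = (2.5 - (-2))/(4 - (-2)) × (2.5 - 0)/(4 - 0) × (2.5 - 2)/(4 - 2) × (2.5 - 6)/(4 - 6) = 0.205078
L_4(2.5) = (2.5 - (-2))/(6 - (-2)) × (2.5 - 0)/(6 - 0) × (2.5 - 2)/(6 - 2) × (2.5 - 4)/(6 - 4) = -0.021973

P(2.5) = (-13)×L_0(2.5) + 3×L_1(2.5) + 0×L_2(2.5) + 21×L_3(2.5) + 12×L_4(2.5)
P(2.5) = 3.451660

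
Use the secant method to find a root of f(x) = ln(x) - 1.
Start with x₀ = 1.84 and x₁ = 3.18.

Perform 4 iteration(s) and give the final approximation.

f(x) = ln(x) - 1
x₀ = 1.84, x₁ = 3.18

Secant formula: x_{n+1} = x_n - f(x_n)(x_n - x_{n-1})/(f(x_n) - f(x_{n-1}))

Iteration 1:
  f(1.840000) = -0.390234
  f(3.180000) = 0.156881
  x_2 = 3.180000 - 0.156881×(3.180000 - 1.840000)/(0.156881 - (-0.390234))
       = 2.795765
Iteration 2:
  f(3.180000) = 0.156881
  f(2.795765) = 0.028106
  x_3 = 2.795765 - 0.028106×(2.795765 - 3.180000)/(0.028106 - 0.156881)
       = 2.711904
Iteration 3:
  f(2.795765) = 0.028106
  f(2.711904) = -0.002349
  x_4 = 2.711904 - (-0.002349)×(2.711904 - 2.795765)/(-0.002349 - 0.028106)
       = 2.718372
Iteration 4:
  f(2.711904) = -0.002349
  f(2.718372) = 0.000033
  x_5 = 2.718372 - 0.000033×(2.718372 - 2.711904)/(0.000033 - (-0.002349))
       = 2.718282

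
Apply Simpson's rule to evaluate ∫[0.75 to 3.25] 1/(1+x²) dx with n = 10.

f(x) = 1/(1+x²)
a = 0.75, b = 3.25, n = 10
h = (b - a)/n = 0.250000

Simpson's rule: (h/3)[f(x₀) + 4f(x₁) + 2f(x₂) + ... + f(xₙ)]

x_0 = 0.7500, f(x_0) = 0.640000, coefficient = 1
x_1 = 1.0000, f(x_1) = 0.500000, coefficient = 4
x_2 = 1.2500, f(x_2) = 0.390244, coefficient = 2
x_3 = 1.5000, f(x_3) = 0.307692, coefficient = 4
x_4 = 1.7500, f(x_4) = 0.246154, coefficient = 2
x_5 = 2.0000, f(x_5) = 0.200000, coefficient = 4
x_6 = 2.2500, f(x_6) = 0.164948, coefficient = 2
x_7 = 2.5000, f(x_7) = 0.137931, coefficient = 4
x_8 = 2.7500, f(x_8) = 0.116788, coefficient = 2
x_9 = 3.0000, f(x_9) = 0.100000, coefficient = 4
x_10 = 3.2500, f(x_10) = 0.086486, coefficient = 1

I ≈ (0.250000/3) × 7.545249 = 0.628771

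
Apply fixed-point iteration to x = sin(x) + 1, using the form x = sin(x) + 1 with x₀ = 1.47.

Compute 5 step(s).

Equation: x = sin(x) + 1
Fixed-point form: x = sin(x) + 1
x₀ = 1.47

x_1 = g(1.470000) = 1.994924
x_2 = g(1.994924) = 1.911398
x_3 = g(1.911398) = 1.942554
x_4 = g(1.942554) = 1.931690
x_5 = g(1.931690) = 1.935582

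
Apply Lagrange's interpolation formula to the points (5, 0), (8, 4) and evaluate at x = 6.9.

Lagrange interpolation formula:
P(x) = Σ yᵢ × Lᵢ(x)
where Lᵢ(x) = Π_{j≠i} (x - xⱼ)/(xᵢ - xⱼ)

L_0(6.9) = (6.9 - 8)/(5 - 8) = 0.366667
L_1(6.9) = (6.9 - 5)/(8 - 5) = 0.633333

P(6.9) = 0×L_0(6.9) + 4×L_1(6.9)
P(6.9) = 2.533333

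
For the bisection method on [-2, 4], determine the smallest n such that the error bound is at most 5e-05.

We need (b-a)/2^n ≤ 5e-05
(4 - (-2))/2^n ≤ 5e-05
6/2^n ≤ 5e-05
2^n ≥ 120000
n ≥ log₂(120000) = 16.87
n ≥ 17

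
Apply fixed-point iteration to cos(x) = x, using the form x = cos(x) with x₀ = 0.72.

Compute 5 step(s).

Equation: cos(x) = x
Fixed-point form: x = cos(x)
x₀ = 0.72

x_1 = g(0.720000) = 0.751806
x_2 = g(0.751806) = 0.730457
x_3 = g(0.730457) = 0.744870
x_4 = g(0.744870) = 0.735176
x_5 = g(0.735176) = 0.741713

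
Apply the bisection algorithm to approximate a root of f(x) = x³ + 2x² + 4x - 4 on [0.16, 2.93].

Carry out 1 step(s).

f(x) = x³ + 2x² + 4x - 4
Initial interval: [0.16, 2.93]

Iteration 1:
  c_1 = (0.160000 + 2.930000)/2 = 1.545000
  f(c_1) = f(1.545000) = 10.642004
  f(a) × f(c) < 0, new interval: [0.160000, 1.545000]

After 1 iteration(s), the approximation is c_1 = 1.545000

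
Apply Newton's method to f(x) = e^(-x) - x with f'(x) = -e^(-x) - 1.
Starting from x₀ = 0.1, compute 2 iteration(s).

f(x) = e^(-x) - x
f'(x) = -e^(-x) - 1
x₀ = 0.1

Newton-Raphson formula: x_{n+1} = x_n - f(x_n)/f'(x_n)

Iteration 1:
  f(0.100000) = 0.804837
  f'(0.100000) = -1.904837
  x_1 = 0.100000 - 0.804837/(-1.904837) = 0.522523
Iteration 2:
  f(0.522523) = 0.070500
  f'(0.522523) = -1.593023
  x_2 = 0.522523 - 0.070500/(-1.593023) = 0.566778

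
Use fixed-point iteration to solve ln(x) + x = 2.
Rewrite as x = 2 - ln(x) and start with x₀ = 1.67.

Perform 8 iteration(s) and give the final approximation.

Equation: ln(x) + x = 2
Fixed-point form: x = 2 - ln(x)
x₀ = 1.67

x_1 = g(1.670000) = 1.487176
x_2 = g(1.487176) = 1.603121
x_3 = g(1.603121) = 1.528048
x_4 = g(1.528048) = 1.576009
x_5 = g(1.576009) = 1.545104
x_6 = g(1.545104) = 1.564909
x_7 = g(1.564909) = 1.552173
x_8 = g(1.552173) = 1.560344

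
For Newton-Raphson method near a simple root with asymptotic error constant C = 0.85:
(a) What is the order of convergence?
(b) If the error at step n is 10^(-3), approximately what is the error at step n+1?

(a) Newton-Raphson has quadratic (order 2) convergence near simple roots.
    This means |e_{n+1}| ≈ C|e_n|².

(b) With |e_n| = 10^(-3) and C = 0.85:
    |e_{n+1}| ≈ 0.85 × (10^(-3))² = 0.85 × 10^(-6)

(a) 2 (quadratic); (b) |e_{n+1}| ≈ 8.500e-07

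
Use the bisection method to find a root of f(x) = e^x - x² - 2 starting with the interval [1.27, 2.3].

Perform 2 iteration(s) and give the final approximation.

f(x) = e^x - x² - 2
Initial interval: [1.27, 2.3]

Iteration 1:
  c_1 = (1.270000 + 2.300000)/2 = 1.785000
  f(c_1) = f(1.785000) = 0.773355
  f(a) × f(c) < 0, new interval: [1.270000, 1.785000]
Iteration 2:
  c_2 = (1.270000 + 1.785000)/2 = 1.527500
  f(c_2) = f(1.527500) = 0.273390
  f(a) × f(c) < 0, new interval: [1.270000, 1.527500]

After 2 iteration(s), the approximation is c_2 = 1.527500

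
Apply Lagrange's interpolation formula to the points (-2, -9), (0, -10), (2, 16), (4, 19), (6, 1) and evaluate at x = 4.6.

Lagrange interpolation formula:
P(x) = Σ yᵢ × Lᵢ(x)
where Lᵢ(x) = Π_{j≠i} (x - xⱼ)/(xᵢ - xⱼ)

L_0(4.6) = (4.6 - 0)/(-2 - 0) × (4.6 - 2)/(-2 - 2) × (4.6 - 4)/(-2 - 4) × (4.6 - 6)/(-2 - 6) = -0.026162
L_1(4.6) = (4.6 - (-2))/(0 - (-2)) × (4.6 - 2)/(0 - 2) × (4.6 - 4)/(0 - 4) × (4.6 - 6)/(0 - 6) = 0.150150
L_2(4.6) = (4.6 - (-2))/(2 - (-2)) × (4.6 - 0)/(2 - 0) × (4.6 - 4)/(2 - 4) × (4.6 - 6)/(2 - 6) = -0.398475
L_3(4.6) = (4.6 - (-2))/(4 - (-2)) × (4.6 - 0)/(4 - 0) × (4.6 - 2)/(4 - 2) × (4.6 - 6)/(4 - 6) = 1.151150
L_4(4.6) = (4.6 - (-2))/(6 - (-2)) × (4.6 - 0)/(6 - 0) × (4.6 - 2)/(6 - 2) × (4.6 - 4)/(6 - 4) = 0.123337

P(4.6) = (-9)×L_0(4.6) + (-10)×L_1(4.6) + 16×L_2(4.6) + 19×L_3(4.6) + 1×L_4(4.6)
P(4.6) = 14.353550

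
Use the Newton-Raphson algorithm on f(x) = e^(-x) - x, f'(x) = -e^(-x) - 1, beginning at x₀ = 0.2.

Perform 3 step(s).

f(x) = e^(-x) - x
f'(x) = -e^(-x) - 1
x₀ = 0.2

Newton-Raphson formula: x_{n+1} = x_n - f(x_n)/f'(x_n)

Iteration 1:
  f(0.200000) = 0.618731
  f'(0.200000) = -1.818731
  x_1 = 0.200000 - 0.618731/(-1.818731) = 0.540199
Iteration 2:
  f(0.540199) = 0.042433
  f'(0.540199) = -1.582632
  x_2 = 0.540199 - 0.042433/(-1.582632) = 0.567011
Iteration 3:
  f(0.567011) = 0.000208
  f'(0.567011) = -1.567218
  x_3 = 0.567011 - 0.000208/(-1.567218) = 0.567143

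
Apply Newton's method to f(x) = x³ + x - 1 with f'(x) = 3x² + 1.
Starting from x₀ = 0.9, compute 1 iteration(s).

f(x) = x³ + x - 1
f'(x) = 3x² + 1
x₀ = 0.9

Newton-Raphson formula: x_{n+1} = x_n - f(x_n)/f'(x_n)

Iteration 1:
  f(0.900000) = 0.629000
  f'(0.900000) = 3.430000
  x_1 = 0.900000 - 0.629000/3.430000 = 0.716618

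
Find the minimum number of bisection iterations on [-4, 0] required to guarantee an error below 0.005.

We need (b-a)/2^n ≤ 0.005
(0 - (-4))/2^n ≤ 0.005
4/2^n ≤ 0.005
2^n ≥ 800
n ≥ log₂(800) = 9.64
n ≥ 10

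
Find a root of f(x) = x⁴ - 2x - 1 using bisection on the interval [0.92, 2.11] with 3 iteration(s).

f(x) = x⁴ - 2x - 1
Initial interval: [0.92, 2.11]

Iteration 1:
  c_1 = (0.920000 + 2.110000)/2 = 1.515000
  f(c_1) = f(1.515000) = 1.238058
  f(a) × f(c) < 0, new interval: [0.920000, 1.515000]
Iteration 2:
  c_2 = (0.920000 + 1.515000)/2 = 1.217500
  f(c_2) = f(1.217500) = -1.237768
  f(a) × f(c) ≥ 0, new interval: [1.217500, 1.515000]
Iteration 3:
  c_3 = (1.217500 + 1.515000)/2 = 1.366250
  f(c_3) = f(1.366250) = -0.248159
  f(a) × f(c) ≥ 0, new interval: [1.366250, 1.515000]

After 3 iteration(s), the approximation is c_3 = 1.366250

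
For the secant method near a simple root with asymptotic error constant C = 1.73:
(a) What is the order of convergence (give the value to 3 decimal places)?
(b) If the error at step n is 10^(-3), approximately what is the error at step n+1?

(a) Secant method has superlinear convergence with order φ = (1+√5)/2 ≈ 1.618.
    This means |e_{n+1}| ≈ C|e_n|^1.618.

(b) With |e_n| = 10^(-3) and C = 1.73:
    |e_{n+1}| ≈ 1.73 × (10^(-3))^1.618 = 1.73 × 10^(-4.85)

(a) ≈ 1.618 (golden ratio); (b) |e_{n+1}| ≈ 2.421e-05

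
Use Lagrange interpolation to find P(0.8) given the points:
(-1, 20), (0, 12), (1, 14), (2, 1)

Lagrange interpolation formula:
P(x) = Σ yᵢ × Lᵢ(x)
where Lᵢ(x) = Π_{j≠i} (x - xⱼ)/(xᵢ - xⱼ)

L_0(0.8) = (0.8 - 0)/(-1 - 0) × (0.8 - 1)/(-1 - 1) × (0.8 - 2)/(-1 - 2) = -0.032000
L_1(0.8) = (0.8 - (-1))/(0 - (-1)) × (0.8 - 1)/(0 - 1) × (0.8 - 2)/(0 - 2) = 0.216000
L_2(0.8) = (0.8 - (-1))/(1 - (-1)) × (0.8 - 0)/(1 - 0) × (0.8 - 2)/(1 - 2) = 0.864000
L_3(0.8) = (0.8 - (-1))/(2 - (-1)) × (0.8 - 0)/(2 - 0) × (0.8 - 1)/(2 - 1) = -0.048000

P(0.8) = 20×L_0(0.8) + 12×L_1(0.8) + 14×L_2(0.8) + 1×L_3(0.8)
P(0.8) = 14.000000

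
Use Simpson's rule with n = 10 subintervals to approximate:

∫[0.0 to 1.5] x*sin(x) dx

f(x) = x*sin(x)
a = 0.0, b = 1.5, n = 10
h = (b - a)/n = 0.150000

Simpson's rule: (h/3)[f(x₀) + 4f(x₁) + 2f(x₂) + ... + f(xₙ)]

x_0 = 0.0000, f(x_0) = 0.000000, coefficient = 1
x_1 = 0.1500, f(x_1) = 0.022416, coefficient = 4
x_2 = 0.3000, f(x_2) = 0.088656, coefficient = 2
x_3 = 0.4500, f(x_3) = 0.195734, coefficient = 4
x_4 = 0.6000, f(x_4) = 0.338785, coefficient = 2
x_5 = 0.7500, f(x_5) = 0.511229, coefficient = 4
x_6 = 0.9000, f(x_6) = 0.704994, coefficient = 2
x_7 = 1.0500, f(x_7) = 0.910794, coefficient = 4
x_8 = 1.2000, f(x_8) = 1.118447, coefficient = 2
x_9 = 1.3500, f(x_9) = 1.317227, coefficient = 4
x_10 = 1.5000, f(x_10) = 1.496242, coefficient = 1

I ≈ (0.150000/3) × 17.827609 = 0.891380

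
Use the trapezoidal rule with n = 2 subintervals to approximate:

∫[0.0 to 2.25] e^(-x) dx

f(x) = e^(-x)
a = 0.0, b = 2.25, n = 2
h = (b - a)/n = 1.125000

Trapezoidal rule: (h/2)[f(x₀) + 2f(x₁) + 2f(x₂) + ... + f(xₙ)]

x_0 = 0.0000, f(x_0) = 1.000000, coefficient = 1
x_1 = 1.1250, f(x_1) = 0.324652, coefficient = 2
x_2 = 2.2500, f(x_2) = 0.105399, coefficient = 1

I ≈ (1.125000/2) × 1.754704 = 0.987021
Exact value: 0.894601
Error: 0.092420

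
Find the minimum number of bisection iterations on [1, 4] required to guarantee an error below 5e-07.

We need (b-a)/2^n ≤ 5e-07
(4 - 1)/2^n ≤ 5e-07
3/2^n ≤ 5e-07
2^n ≥ 6000000
n ≥ log₂(6000000) = 22.52
n ≥ 23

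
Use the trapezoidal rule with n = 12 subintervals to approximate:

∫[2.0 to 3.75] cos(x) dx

f(x) = cos(x)
a = 2.0, b = 3.75, n = 12
h = (b - a)/n = 0.145833

Trapezoidal rule: (h/2)[f(x₀) + 2f(x₁) + 2f(x₂) + ... + f(xₙ)]

x_0 = 2.0000, f(x_0) = -0.416147, coefficient = 1
x_1 = 2.1458, f(x_1) = -0.543866, coefficient = 2
x_2 = 2.2917, f(x_2) = -0.660039, coefficient = 2
x_3 = 2.4375, f(x_3) = -0.762199, coefficient = 2
x_4 = 2.5833, f(x_4) = -0.848178, coefficient = 2
x_5 = 2.7292, f(x_5) = -0.916151, coefficient = 2
x_6 = 2.8750, f(x_6) = -0.964674, coefficient = 2
x_7 = 3.0208, f(x_7) = -0.992717, coefficient = 2
x_8 = 3.1667, f(x_8) = -0.999686, coefficient = 2
x_9 = 3.3125, f(x_9) = -0.985431, coefficient = 2
x_10 = 3.4583, f(x_10) = -0.950256, coefficient = 2
x_11 = 3.6042, f(x_11) = -0.894907, coefficient = 2
x_12 = 3.7500, f(x_12) = -0.820559, coefficient = 1

I ≈ (0.145833/2) × -20.272914 = -1.478233
Exact value: -1.480859
Error: 0.002625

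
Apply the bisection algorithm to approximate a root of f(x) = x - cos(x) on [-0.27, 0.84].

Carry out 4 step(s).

f(x) = x - cos(x)
Initial interval: [-0.27, 0.84]

Iteration 1:
  c_1 = (-0.270000 + 0.840000)/2 = 0.285000
  f(c_1) = f(0.285000) = -0.674662
  f(a) × f(c) ≥ 0, new interval: [0.285000, 0.840000]
Iteration 2:
  c_2 = (0.285000 + 0.840000)/2 = 0.562500
  f(c_2) = f(0.562500) = -0.283424
  f(a) × f(c) ≥ 0, new interval: [0.562500, 0.840000]
Iteration 3:
  c_3 = (0.562500 + 0.840000)/2 = 0.701250
  f(c_3) = f(0.701250) = -0.062786
  f(a) × f(c) ≥ 0, new interval: [0.701250, 0.840000]
Iteration 4:
  c_4 = (0.701250 + 0.840000)/2 = 0.770625
  f(c_4) = f(0.770625) = 0.053150
  f(a) × f(c) < 0, new interval: [0.701250, 0.770625]

After 4 iteration(s), the approximation is c_4 = 0.770625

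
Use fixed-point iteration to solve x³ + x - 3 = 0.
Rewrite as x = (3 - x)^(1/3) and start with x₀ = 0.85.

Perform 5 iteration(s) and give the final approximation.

Equation: x³ + x - 3 = 0
Fixed-point form: x = (3 - x)^(1/3)
x₀ = 0.85

x_1 = g(0.850000) = 1.290663
x_2 = g(1.290663) = 1.195664
x_3 = g(1.195664) = 1.217416
x_4 = g(1.217416) = 1.212504
x_5 = g(1.212504) = 1.213617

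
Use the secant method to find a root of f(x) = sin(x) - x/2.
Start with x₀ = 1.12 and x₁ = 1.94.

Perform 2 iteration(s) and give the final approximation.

f(x) = sin(x) - x/2
x₀ = 1.12, x₁ = 1.94

Secant formula: x_{n+1} = x_n - f(x_n)(x_n - x_{n-1})/(f(x_n) - f(x_{n-1}))

Iteration 1:
  f(1.120000) = 0.340100
  f(1.940000) = -0.037385
  x_2 = 1.940000 - (-0.037385)×(1.940000 - 1.120000)/(-0.037385 - 0.340100)
       = 1.858790
Iteration 2:
  f(1.940000) = -0.037385
  f(1.858790) = 0.029421
  x_3 = 1.858790 - 0.029421×(1.858790 - 1.940000)/(0.029421 - (-0.037385))
       = 1.894554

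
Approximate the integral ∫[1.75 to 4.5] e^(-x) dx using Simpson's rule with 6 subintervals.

f(x) = e^(-x)
a = 1.75, b = 4.5, n = 6
h = (b - a)/n = 0.458333

Simpson's rule: (h/3)[f(x₀) + 4f(x₁) + 2f(x₂) + ... + f(xₙ)]

x_0 = 1.7500, f(x_0) = 0.173774, coefficient = 1
x_1 = 2.2083, f(x_1) = 0.109884, coefficient = 4
x_2 = 2.6667, f(x_2) = 0.069483, coefficient = 2
x_3 = 3.1250, f(x_3) = 0.043937, coefficient = 4
x_4 = 3.5833, f(x_4) = 0.027783, coefficient = 2
x_5 = 4.0417, f(x_5) = 0.017568, coefficient = 4
x_6 = 4.5000, f(x_6) = 0.011109, coefficient = 1

I ≈ (0.458333/3) × 1.064971 = 0.162704
Exact value: 0.162665
Error: 0.000039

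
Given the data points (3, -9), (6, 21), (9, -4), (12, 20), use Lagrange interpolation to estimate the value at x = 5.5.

Lagrange interpolation formula:
P(x) = Σ yᵢ × Lᵢ(x)
where Lᵢ(x) = Π_{j≠i} (x - xⱼ)/(xᵢ - xⱼ)

L_0(5.5) = (5.5 - 6)/(3 - 6) × (5.5 - 9)/(3 - 9) × (5.5 - 12)/(3 - 12) = 0.070216
L_1(5.5) = (5.5 - 3)/(6 - 3) × (5.5 - 9)/(6 - 9) × (5.5 - 12)/(6 - 12) = 1.053241
L_2(5.5) = (5.5 - 3)/(9 - 3) × (5.5 - 6)/(9 - 6) × (5.5 - 12)/(9 - 12) = -0.150463
L_3(5.5) = (5.5 - 3)/(12 - 3) × (5.5 - 6)/(12 - 6) × (5.5 - 9)/(12 - 9) = 0.027006

P(5.5) = (-9)×L_0(5.5) + 21×L_1(5.5) + (-4)×L_2(5.5) + 20×L_3(5.5)
P(5.5) = 22.628086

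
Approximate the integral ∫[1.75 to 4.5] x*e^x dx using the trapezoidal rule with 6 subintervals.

f(x) = x*e^x
a = 1.75, b = 4.5, n = 6
h = (b - a)/n = 0.458333

Trapezoidal rule: (h/2)[f(x₀) + 2f(x₁) + 2f(x₂) + ... + f(xₙ)]

x_0 = 1.7500, f(x_0) = 10.070555, coefficient = 1
x_1 = 2.2083, f(x_1) = 20.097017, coefficient = 2
x_2 = 2.6667, f(x_2) = 38.378443, coefficient = 2
x_3 = 3.1250, f(x_3) = 71.124672, coefficient = 2
x_4 = 3.5833, f(x_4) = 128.976059, coefficient = 2
x_5 = 4.0417, f(x_5) = 230.056243, coefficient = 2
x_6 = 4.5000, f(x_6) = 405.077091, coefficient = 1

I ≈ (0.458333/2) × 1392.412515 = 319.094535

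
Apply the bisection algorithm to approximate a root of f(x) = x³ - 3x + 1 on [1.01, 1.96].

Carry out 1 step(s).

f(x) = x³ - 3x + 1
Initial interval: [1.01, 1.96]

Iteration 1:
  c_1 = (1.010000 + 1.960000)/2 = 1.485000
  f(c_1) = f(1.485000) = -0.180241
  f(a) × f(c) ≥ 0, new interval: [1.485000, 1.960000]

After 1 iteration(s), the approximation is c_1 = 1.485000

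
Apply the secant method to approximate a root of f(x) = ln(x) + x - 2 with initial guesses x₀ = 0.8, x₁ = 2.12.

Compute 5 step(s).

f(x) = ln(x) + x - 2
x₀ = 0.8, x₁ = 2.12

Secant formula: x_{n+1} = x_n - f(x_n)(x_n - x_{n-1})/(f(x_n) - f(x_{n-1}))

Iteration 1:
  f(0.800000) = -1.423144
  f(2.120000) = 0.871416
  x_2 = 2.120000 - 0.871416×(2.120000 - 0.800000)/(0.871416 - (-1.423144))
       = 1.618697
Iteration 2:
  f(2.120000) = 0.871416
  f(1.618697) = 0.100319
  x_3 = 1.618697 - 0.100319×(1.618697 - 2.120000)/(0.100319 - 0.871416)
       = 1.553478
Iteration 3:
  f(1.618697) = 0.100319
  f(1.553478) = -0.006025
  x_4 = 1.553478 - (-0.006025)×(1.553478 - 1.618697)/(-0.006025 - 0.100319)
       = 1.557173
Iteration 4:
  f(1.553478) = -0.006025
  f(1.557173) = 0.000046
  x_5 = 1.557173 - 0.000046×(1.557173 - 1.553478)/(0.000046 - (-0.006025))
       = 1.557146
Iteration 5:
  f(1.557173) = 0.000046
  f(1.557146) = 0.000000
  x_6 = 1.557146 - 0.000000×(1.557146 - 1.557173)/(0.000000 - 0.000046)
       = 1.557146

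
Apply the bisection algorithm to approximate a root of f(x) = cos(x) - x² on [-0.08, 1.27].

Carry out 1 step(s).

f(x) = cos(x) - x²
Initial interval: [-0.08, 1.27]

Iteration 1:
  c_1 = (-0.080000 + 1.270000)/2 = 0.595000
  f(c_1) = f(0.595000) = 0.474123
  f(a) × f(c) ≥ 0, new interval: [0.595000, 1.270000]

After 1 iteration(s), the approximation is c_1 = 0.595000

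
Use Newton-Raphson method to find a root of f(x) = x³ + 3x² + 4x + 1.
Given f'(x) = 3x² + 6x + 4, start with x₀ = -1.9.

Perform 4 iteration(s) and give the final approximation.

f(x) = x³ + 3x² + 4x + 1
f'(x) = 3x² + 6x + 4
x₀ = -1.9

Newton-Raphson formula: x_{n+1} = x_n - f(x_n)/f'(x_n)

Iteration 1:
  f(-1.900000) = -2.629000
  f'(-1.900000) = 3.430000
  x_1 = -1.900000 - (-2.629000)/3.430000 = -1.133528
Iteration 2:
  f(-1.133528) = -1.135908
  f'(-1.133528) = 1.053489
  x_2 = -1.133528 - (-1.135908)/1.053489 = -0.055293
Iteration 3:
  f(-0.055293) = 0.787831
  f'(-0.055293) = 3.677415
  x_3 = -0.055293 - 0.787831/3.677415 = -0.269528
Iteration 4:
  f(-0.269528) = 0.120244
  f'(-0.269528) = 2.600768
  x_4 = -0.269528 - 0.120244/2.600768 = -0.315762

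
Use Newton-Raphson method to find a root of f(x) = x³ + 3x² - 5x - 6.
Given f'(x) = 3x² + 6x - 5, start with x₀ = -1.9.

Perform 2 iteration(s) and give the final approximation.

f(x) = x³ + 3x² - 5x - 6
f'(x) = 3x² + 6x - 5
x₀ = -1.9

Newton-Raphson formula: x_{n+1} = x_n - f(x_n)/f'(x_n)

Iteration 1:
  f(-1.900000) = 7.471000
  f'(-1.900000) = -5.570000
  x_1 = -1.900000 - 7.471000/(-5.570000) = -0.558707
Iteration 2:
  f(-0.558707) = -2.444404
  f'(-0.558707) = -7.415782
  x_2 = -0.558707 - (-2.444404)/(-7.415782) = -0.888329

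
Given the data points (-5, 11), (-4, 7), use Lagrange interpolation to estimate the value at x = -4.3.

Lagrange interpolation formula:
P(x) = Σ yᵢ × Lᵢ(x)
where Lᵢ(x) = Π_{j≠i} (x - xⱼ)/(xᵢ - xⱼ)

L_0(-4.3) = (-4.3 - (-4))/(-5 - (-4)) = 0.300000
L_1(-4.3) = (-4.3 - (-5))/(-4 - (-5)) = 0.700000

P(-4.3) = 11×L_0(-4.3) + 7×L_1(-4.3)
P(-4.3) = 8.200000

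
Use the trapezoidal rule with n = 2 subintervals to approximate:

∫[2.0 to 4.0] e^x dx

f(x) = e^x
a = 2.0, b = 4.0, n = 2
h = (b - a)/n = 1.000000

Trapezoidal rule: (h/2)[f(x₀) + 2f(x₁) + 2f(x₂) + ... + f(xₙ)]

x_0 = 2.0000, f(x_0) = 7.389056, coefficient = 1
x_1 = 3.0000, f(x_1) = 20.085537, coefficient = 2
x_2 = 4.0000, f(x_2) = 54.598150, coefficient = 1

I ≈ (1.000000/2) × 102.158280 = 51.079140
Exact value: 47.209094
Error: 3.870046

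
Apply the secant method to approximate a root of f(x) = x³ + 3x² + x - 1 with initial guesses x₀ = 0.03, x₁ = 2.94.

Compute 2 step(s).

f(x) = x³ + 3x² + x - 1
x₀ = 0.03, x₁ = 2.94

Secant formula: x_{n+1} = x_n - f(x_n)(x_n - x_{n-1})/(f(x_n) - f(x_{n-1}))

Iteration 1:
  f(0.030000) = -0.967273
  f(2.940000) = 53.282984
  x_2 = 2.940000 - 53.282984×(2.940000 - 0.030000)/(53.282984 - (-0.967273))
       = 0.081885
Iteration 2:
  f(2.940000) = 53.282984
  f(0.081885) = -0.897451
  x_3 = 0.081885 - (-0.897451)×(0.081885 - 2.940000)/(-0.897451 - 53.282984)
       = 0.129227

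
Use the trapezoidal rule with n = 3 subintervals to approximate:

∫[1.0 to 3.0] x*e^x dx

f(x) = x*e^x
a = 1.0, b = 3.0, n = 3
h = (b - a)/n = 0.666667

Trapezoidal rule: (h/2)[f(x₀) + 2f(x₁) + 2f(x₂) + ... + f(xₙ)]

x_0 = 1.0000, f(x_0) = 2.718282, coefficient = 1
x_1 = 1.6667, f(x_1) = 8.824150, coefficient = 2
x_2 = 2.3333, f(x_2) = 24.061937, coefficient = 2
x_3 = 3.0000, f(x_3) = 60.256611, coefficient = 1

I ≈ (0.666667/2) × 128.747066 = 42.915689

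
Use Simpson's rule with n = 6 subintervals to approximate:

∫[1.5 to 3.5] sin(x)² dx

f(x) = sin(x)²
a = 1.5, b = 3.5, n = 6
h = (b - a)/n = 0.333333

Simpson's rule: (h/3)[f(x₀) + 4f(x₁) + 2f(x₂) + ... + f(xₙ)]

x_0 = 1.5000, f(x_0) = 0.994996, coefficient = 1
x_1 = 1.8333, f(x_1) = 0.932643, coefficient = 4
x_2 = 2.1667, f(x_2) = 0.685022, coefficient = 2
x_3 = 2.5000, f(x_3) = 0.358169, coefficient = 4
x_4 = 2.8333, f(x_4) = 0.092052, coefficient = 2
x_5 = 3.1667, f(x_5) = 0.000629, coefficient = 4
x_6 = 3.5000, f(x_6) = 0.123049, coefficient = 1

I ≈ (0.333333/3) × 7.837956 = 0.870884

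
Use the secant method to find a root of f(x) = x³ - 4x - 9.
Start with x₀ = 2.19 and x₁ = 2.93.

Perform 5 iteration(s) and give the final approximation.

f(x) = x³ - 4x - 9
x₀ = 2.19, x₁ = 2.93

Secant formula: x_{n+1} = x_n - f(x_n)(x_n - x_{n-1})/(f(x_n) - f(x_{n-1}))

Iteration 1:
  f(2.190000) = -7.256541
  f(2.930000) = 4.433757
  x_2 = 2.930000 - 4.433757×(2.930000 - 2.190000)/(4.433757 - (-7.256541))
       = 2.649342
Iteration 2:
  f(2.930000) = 4.433757
  f(2.649342) = -1.001609
  x_3 = 2.649342 - (-1.001609)×(2.649342 - 2.930000)/(-1.001609 - 4.433757)
       = 2.701060
Iteration 3:
  f(2.649342) = -1.001609
  f(2.701060) = -0.098044
  x_4 = 2.701060 - (-0.098044)×(2.701060 - 2.649342)/(-0.098044 - (-1.001609))
       = 2.706672
Iteration 4:
  f(2.701060) = -0.098044
  f(2.706672) = 0.002592
  x_5 = 2.706672 - 0.002592×(2.706672 - 2.701060)/(0.002592 - (-0.098044))
       = 2.706528
Iteration 5:
  f(2.706672) = 0.002592
  f(2.706528) = -0.000006
  x_6 = 2.706528 - (-0.000006)×(2.706528 - 2.706672)/(-0.000006 - 0.002592)
       = 2.706528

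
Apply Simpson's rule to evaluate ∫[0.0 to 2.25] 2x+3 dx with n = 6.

f(x) = 2x+3
a = 0.0, b = 2.25, n = 6
h = (b - a)/n = 0.375000

Simpson's rule: (h/3)[f(x₀) + 4f(x₁) + 2f(x₂) + ... + f(xₙ)]

x_0 = 0.0000, f(x_0) = 3.000000, coefficient = 1
x_1 = 0.3750, f(x_1) = 3.750000, coefficient = 4
x_2 = 0.7500, f(x_2) = 4.500000, coefficient = 2
x_3 = 1.1250, f(x_3) = 5.250000, coefficient = 4
x_4 = 1.5000, f(x_4) = 6.000000, coefficient = 2
x_5 = 1.8750, f(x_5) = 6.750000, coefficient = 4
x_6 = 2.2500, f(x_6) = 7.500000, coefficient = 1

I ≈ (0.375000/3) × 94.500000 = 11.812500
Exact value: 11.812500
Error: 0.000000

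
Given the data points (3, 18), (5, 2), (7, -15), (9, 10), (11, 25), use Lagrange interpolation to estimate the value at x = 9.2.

Lagrange interpolation formula:
P(x) = Σ yᵢ × Lᵢ(x)
where Lᵢ(x) = Π_{j≠i} (x - xⱼ)/(xᵢ - xⱼ)

L_0(9.2) = (9.2 - 5)/(3 - 5) × (9.2 - 7)/(3 - 7) × (9.2 - 9)/(3 - 9) × (9.2 - 11)/(3 - 11) = -0.008662
L_1(9.2) = (9.2 - 3)/(5 - 3) × (9.2 - 7)/(5 - 7) × (9.2 - 9)/(5 - 9) × (9.2 - 11)/(5 - 11) = 0.051150
L_2(9.2) = (9.2 - 3)/(7 - 3) × (9.2 - 5)/(7 - 5) × (9.2 - 9)/(7 - 9) × (9.2 - 11)/(7 - 11) = -0.146475
L_3(9.2) = (9.2 - 3)/(9 - 3) × (9.2 - 5)/(9 - 5) × (9.2 - 7)/(9 - 7) × (9.2 - 11)/(9 - 11) = 1.074150
L_4(9.2) = (9.2 - 3)/(11 - 3) × (9.2 - 5)/(11 - 5) × (9.2 - 7)/(11 - 7) × (9.2 - 9)/(11 - 9) = 0.029837

P(9.2) = 18×L_0(9.2) + 2×L_1(9.2) + (-15)×L_2(9.2) + 10×L_3(9.2) + 25×L_4(9.2)
P(9.2) = 13.630937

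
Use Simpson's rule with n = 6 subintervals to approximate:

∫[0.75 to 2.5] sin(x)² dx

f(x) = sin(x)²
a = 0.75, b = 2.5, n = 6
h = (b - a)/n = 0.291667

Simpson's rule: (h/3)[f(x₀) + 4f(x₁) + 2f(x₂) + ... + f(xₙ)]

x_0 = 0.7500, f(x_0) = 0.464631, coefficient = 1
x_1 = 1.0417, f(x_1) = 0.745195, coefficient = 4
x_2 = 1.3333, f(x_2) = 0.944663, coefficient = 2
x_3 = 1.6250, f(x_3) = 0.997065, coefficient = 4
x_4 = 1.9167, f(x_4) = 0.885068, coefficient = 2
x_5 = 2.2083, f(x_5) = 0.645715, coefficient = 4
x_6 = 2.5000, f(x_6) = 0.358169, coefficient = 1

I ≈ (0.291667/3) × 14.034165 = 1.364433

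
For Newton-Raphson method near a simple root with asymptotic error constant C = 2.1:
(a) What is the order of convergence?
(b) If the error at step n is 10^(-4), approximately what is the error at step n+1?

(a) Newton-Raphson has quadratic (order 2) convergence near simple roots.
    This means |e_{n+1}| ≈ C|e_n|².

(b) With |e_n| = 10^(-4) and C = 2.1:
    |e_{n+1}| ≈ 2.1 × (10^(-4))² = 2.1 × 10^(-8)

(a) 2 (quadratic); (b) |e_{n+1}| ≈ 2.100e-08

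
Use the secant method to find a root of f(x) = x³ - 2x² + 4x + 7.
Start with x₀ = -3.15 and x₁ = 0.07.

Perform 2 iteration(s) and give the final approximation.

f(x) = x³ - 2x² + 4x + 7
x₀ = -3.15, x₁ = 0.07

Secant formula: x_{n+1} = x_n - f(x_n)(x_n - x_{n-1})/(f(x_n) - f(x_{n-1}))

Iteration 1:
  f(-3.150000) = -56.700875
  f(0.070000) = 7.270543
  x_2 = 0.070000 - 7.270543×(0.070000 - (-3.150000))/(7.270543 - (-56.700875))
       = -0.295963
Iteration 2:
  f(0.070000) = 7.270543
  f(-0.295963) = 5.615037
  x_3 = -0.295963 - 5.615037×(-0.295963 - 0.070000)/(5.615037 - 7.270543)
       = -1.537211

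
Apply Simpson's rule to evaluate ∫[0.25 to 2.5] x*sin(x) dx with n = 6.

f(x) = x*sin(x)
a = 0.25, b = 2.5, n = 6
h = (b - a)/n = 0.375000

Simpson's rule: (h/3)[f(x₀) + 4f(x₁) + 2f(x₂) + ... + f(xₙ)]

x_0 = 0.2500, f(x_0) = 0.061851, coefficient = 1
x_1 = 0.6250, f(x_1) = 0.365686, coefficient = 4
x_2 = 1.0000, f(x_2) = 0.841471, coefficient = 2
x_3 = 1.3750, f(x_3) = 1.348728, coefficient = 4
x_4 = 1.7500, f(x_4) = 1.721975, coefficient = 2
x_5 = 2.1250, f(x_5) = 1.806930, coefficient = 4
x_6 = 2.5000, f(x_6) = 1.496180, coefficient = 1

I ≈ (0.375000/3) × 20.770297 = 2.596287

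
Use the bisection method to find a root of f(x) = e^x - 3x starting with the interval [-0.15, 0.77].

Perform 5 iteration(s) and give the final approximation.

f(x) = e^x - 3x
Initial interval: [-0.15, 0.77]

Iteration 1:
  c_1 = (-0.150000 + 0.770000)/2 = 0.310000
  f(c_1) = f(0.310000) = 0.433425
  f(a) × f(c) ≥ 0, new interval: [0.310000, 0.770000]
Iteration 2:
  c_2 = (0.310000 + 0.770000)/2 = 0.540000
  f(c_2) = f(0.540000) = 0.096007
  f(a) × f(c) ≥ 0, new interval: [0.540000, 0.770000]
Iteration 3:
  c_3 = (0.540000 + 0.770000)/2 = 0.655000
  f(c_3) = f(0.655000) = -0.039857
  f(a) × f(c) < 0, new interval: [0.540000, 0.655000]
Iteration 4:
  c_4 = (0.540000 + 0.655000)/2 = 0.597500
  f(c_4) = f(0.597500) = 0.025069
  f(a) × f(c) ≥ 0, new interval: [0.597500, 0.655000]
Iteration 5:
  c_5 = (0.597500 + 0.655000)/2 = 0.626250
  f(c_5) = f(0.626250) = -0.008167
  f(a) × f(c) < 0, new interval: [0.597500, 0.626250]

After 5 iteration(s), the approximation is c_5 = 0.626250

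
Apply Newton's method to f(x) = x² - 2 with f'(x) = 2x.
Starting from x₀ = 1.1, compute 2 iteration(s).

f(x) = x² - 2
f'(x) = 2x
x₀ = 1.1

Newton-Raphson formula: x_{n+1} = x_n - f(x_n)/f'(x_n)

Iteration 1:
  f(1.100000) = -0.790000
  f'(1.100000) = 2.200000
  x_1 = 1.100000 - (-0.790000)/2.200000 = 1.459091
Iteration 2:
  f(1.459091) = 0.128946
  f'(1.459091) = 2.918182
  x_2 = 1.459091 - 0.128946/2.918182 = 1.414904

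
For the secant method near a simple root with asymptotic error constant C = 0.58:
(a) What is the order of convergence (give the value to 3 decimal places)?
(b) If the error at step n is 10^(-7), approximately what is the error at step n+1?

(a) Secant method has superlinear convergence with order φ = (1+√5)/2 ≈ 1.618.
    This means |e_{n+1}| ≈ C|e_n|^1.618.

(b) With |e_n| = 10^(-7) and C = 0.58:
    |e_{n+1}| ≈ 0.58 × (10^(-7))^1.618 = 0.58 × 10^(-11.33)

(a) ≈ 1.618 (golden ratio); (b) |e_{n+1}| ≈ 2.736e-12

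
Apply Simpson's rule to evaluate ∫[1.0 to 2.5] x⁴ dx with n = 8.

f(x) = x⁴
a = 1.0, b = 2.5, n = 8
h = (b - a)/n = 0.187500

Simpson's rule: (h/3)[f(x₀) + 4f(x₁) + 2f(x₂) + ... + f(xₙ)]

x_0 = 1.0000, f(x_0) = 1.000000, coefficient = 1
x_1 = 1.1875, f(x_1) = 1.988541, coefficient = 4
x_2 = 1.3750, f(x_2) = 3.574463, coefficient = 2
x_3 = 1.5625, f(x_3) = 5.960464, coefficient = 4
x_4 = 1.7500, f(x_4) = 9.378906, coefficient = 2
x_5 = 1.9375, f(x_5) = 14.091812, coefficient = 4
x_6 = 2.1250, f(x_6) = 20.390869, coefficient = 2
x_7 = 2.3125, f(x_7) = 28.597427, coefficient = 4
x_8 = 2.5000, f(x_8) = 39.062500, coefficient = 1

I ≈ (0.187500/3) × 309.303955 = 19.331497
Exact value: 19.331250
Error: 0.000247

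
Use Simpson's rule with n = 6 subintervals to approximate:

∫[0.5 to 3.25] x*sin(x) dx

f(x) = x*sin(x)
a = 0.5, b = 3.25, n = 6
h = (b - a)/n = 0.458333

Simpson's rule: (h/3)[f(x₀) + 4f(x₁) + 2f(x₂) + ... + f(xₙ)]

x_0 = 0.5000, f(x_0) = 0.239713, coefficient = 1
x_1 = 0.9583, f(x_1) = 0.784141, coefficient = 4
x_2 = 1.4167, f(x_2) = 1.399873, coefficient = 2
x_3 = 1.8750, f(x_3) = 1.788911, coefficient = 4
x_4 = 2.3333, f(x_4) = 1.687200, coefficient = 2
x_5 = 2.7917, f(x_5) = 0.957062, coefficient = 4
x_6 = 3.2500, f(x_6) = -0.351634, coefficient = 1

I ≈ (0.458333/3) × 20.182683 = 3.083466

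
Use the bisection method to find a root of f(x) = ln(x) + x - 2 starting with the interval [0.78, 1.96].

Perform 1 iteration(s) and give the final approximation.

f(x) = ln(x) + x - 2
Initial interval: [0.78, 1.96]

Iteration 1:
  c_1 = (0.780000 + 1.960000)/2 = 1.370000
  f(c_1) = f(1.370000) = -0.315189
  f(a) × f(c) ≥ 0, new interval: [1.370000, 1.960000]

After 1 iteration(s), the approximation is c_1 = 1.370000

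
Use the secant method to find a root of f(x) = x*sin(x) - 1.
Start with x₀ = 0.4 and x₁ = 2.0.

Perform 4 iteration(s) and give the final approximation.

f(x) = x*sin(x) - 1
x₀ = 0.4, x₁ = 2.0

Secant formula: x_{n+1} = x_n - f(x_n)(x_n - x_{n-1})/(f(x_n) - f(x_{n-1}))

Iteration 1:
  f(0.400000) = -0.844233
  f(2.000000) = 0.818595
  x_2 = 2.000000 - 0.818595×(2.000000 - 0.400000)/(0.818595 - (-0.844233))
       = 1.212335
Iteration 2:
  f(2.000000) = 0.818595
  f(1.212335) = 0.135276
  x_3 = 1.212335 - 0.135276×(1.212335 - 2.000000)/(0.135276 - 0.818595)
       = 1.056402
Iteration 3:
  f(1.212335) = 0.135276
  f(1.056402) = -0.080307
  x_4 = 1.056402 - (-0.080307)×(1.056402 - 1.212335)/(-0.080307 - 0.135276)
       = 1.114488
Iteration 4:
  f(1.056402) = -0.080307
  f(1.114488) = 0.000460
  x_5 = 1.114488 - 0.000460×(1.114488 - 1.056402)/(0.000460 - (-0.080307))
       = 1.114158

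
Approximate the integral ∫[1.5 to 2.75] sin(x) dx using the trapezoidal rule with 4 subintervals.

f(x) = sin(x)
a = 1.5, b = 2.75, n = 4
h = (b - a)/n = 0.312500

Trapezoidal rule: (h/2)[f(x₀) + 2f(x₁) + 2f(x₂) + ... + f(xₙ)]

x_0 = 1.5000, f(x_0) = 0.997495, coefficient = 1
x_1 = 1.8125, f(x_1) = 0.970932, coefficient = 2
x_2 = 2.1250, f(x_2) = 0.850320, coefficient = 2
x_3 = 2.4375, f(x_3) = 0.647343, coefficient = 2
x_4 = 2.7500, f(x_4) = 0.381661, coefficient = 1

I ≈ (0.312500/2) × 6.316344 = 0.986929
Exact value: 0.995040
Error: 0.008111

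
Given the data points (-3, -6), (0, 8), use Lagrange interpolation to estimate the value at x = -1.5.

Lagrange interpolation formula:
P(x) = Σ yᵢ × Lᵢ(x)
where Lᵢ(x) = Π_{j≠i} (x - xⱼ)/(xᵢ - xⱼ)

L_0(-1.5) = (-1.5 - 0)/(-3 - 0) = 0.500000
L_1(-1.5) = (-1.5 - (-3))/(0 - (-3)) = 0.500000

P(-1.5) = (-6)×L_0(-1.5) + 8×L_1(-1.5)
P(-1.5) = 1.000000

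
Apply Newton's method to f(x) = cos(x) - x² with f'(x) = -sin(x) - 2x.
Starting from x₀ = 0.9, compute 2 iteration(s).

f(x) = cos(x) - x²
f'(x) = -sin(x) - 2x
x₀ = 0.9

Newton-Raphson formula: x_{n+1} = x_n - f(x_n)/f'(x_n)

Iteration 1:
  f(0.900000) = -0.188390
  f'(0.900000) = -2.583327
  x_1 = 0.900000 - (-0.188390)/(-2.583327) = 0.827075
Iteration 2:
  f(0.827075) = -0.007021
  f'(0.827075) = -2.390103
  x_2 = 0.827075 - (-0.007021)/(-2.390103) = 0.824137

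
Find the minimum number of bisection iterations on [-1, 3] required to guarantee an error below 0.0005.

We need (b-a)/2^n ≤ 0.0005
(3 - (-1))/2^n ≤ 0.0005
4/2^n ≤ 0.0005
2^n ≥ 8000
n ≥ log₂(8000) = 12.97
n ≥ 13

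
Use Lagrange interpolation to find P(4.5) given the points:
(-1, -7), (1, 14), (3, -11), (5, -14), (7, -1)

Lagrange interpolation formula:
P(x) = Σ yᵢ × Lᵢ(x)
where Lᵢ(x) = Π_{j≠i} (x - xⱼ)/(xᵢ - xⱼ)

L_0(4.5) = (4.5 - 1)/(-1 - 1) × (4.5 - 3)/(-1 - 3) × (4.5 - 5)/(-1 - 5) × (4.5 - 7)/(-1 - 7) = 0.017090
L_1(4.5) = (4.5 - (-1))/(1 - (-1)) × (4.5 - 3)/(1 - 3) × (4.5 - 5)/(1 - 5) × (4.5 - 7)/(1 - 7) = -0.107422
L_2(4.5) = (4.5 - (-1))/(3 - (-1)) × (4.5 - 1)/(3 - 1) × (4.5 - 5)/(3 - 5) × (4.5 - 7)/(3 - 7) = 0.375977
L_3(4.5) = (4.5 - (-1))/(5 - (-1)) × (4.5 - 1)/(5 - 1) × (4.5 - 3)/(5 - 3) × (4.5 - 7)/(5 - 7) = 0.751953
L_4(4.5) = (4.5 - (-1))/(7 - (-1)) × (4.5 - 1)/(7 - 1) × (4.5 - 3)/(7 - 3) × (4.5 - 5)/(7 - 5) = -0.037598

P(4.5) = (-7)×L_0(4.5) + 14×L_1(4.5) + (-11)×L_2(4.5) + (-14)×L_3(4.5) + (-1)×L_4(4.5)
P(4.5) = -16.249023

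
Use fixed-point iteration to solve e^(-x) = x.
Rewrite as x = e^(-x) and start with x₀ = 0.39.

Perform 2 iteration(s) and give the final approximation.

Equation: e^(-x) = x
Fixed-point form: x = e^(-x)
x₀ = 0.39

x_1 = g(0.390000) = 0.677057
x_2 = g(0.677057) = 0.508110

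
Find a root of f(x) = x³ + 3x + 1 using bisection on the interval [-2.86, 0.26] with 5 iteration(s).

f(x) = x³ + 3x + 1
Initial interval: [-2.86, 0.26]

Iteration 1:
  c_1 = (-2.860000 + 0.260000)/2 = -1.300000
  f(c_1) = f(-1.300000) = -5.097000
  f(a) × f(c) ≥ 0, new interval: [-1.300000, 0.260000]
Iteration 2:
  c_2 = (-1.300000 + 0.260000)/2 = -0.520000
  f(c_2) = f(-0.520000) = -0.700608
  f(a) × f(c) ≥ 0, new interval: [-0.520000, 0.260000]
Iteration 3:
  c_3 = (-0.520000 + 0.260000)/2 = -0.130000
  f(c_3) = f(-0.130000) = 0.607803
  f(a) × f(c) < 0, new interval: [-0.520000, -0.130000]
Iteration 4:
  c_4 = (-0.520000 + (-0.130000))/2 = -0.325000
  f(c_4) = f(-0.325000) = -0.009328
  f(a) × f(c) ≥ 0, new interval: [-0.325000, -0.130000]
Iteration 5:
  c_5 = (-0.325000 + (-0.130000))/2 = -0.227500
  f(c_5) = f(-0.227500) = 0.305725
  f(a) × f(c) < 0, new interval: [-0.325000, -0.227500]

After 5 iteration(s), the approximation is c_5 = -0.227500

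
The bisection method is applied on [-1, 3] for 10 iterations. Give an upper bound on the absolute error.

Bisection error bound: |error| ≤ (b-a)/2^n
|error| ≤ (3 - (-1))/2^10 = 4/2^10
|error| ≤ 0.0039062500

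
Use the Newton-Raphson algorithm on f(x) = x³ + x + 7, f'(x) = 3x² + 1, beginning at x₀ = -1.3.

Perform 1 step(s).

f(x) = x³ + x + 7
f'(x) = 3x² + 1
x₀ = -1.3

Newton-Raphson formula: x_{n+1} = x_n - f(x_n)/f'(x_n)

Iteration 1:
  f(-1.300000) = 3.503000
  f'(-1.300000) = 6.070000
  x_1 = -1.300000 - 3.503000/6.070000 = -1.877100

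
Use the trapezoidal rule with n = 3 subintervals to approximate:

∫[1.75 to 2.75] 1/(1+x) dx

f(x) = 1/(1+x)
a = 1.75, b = 2.75, n = 3
h = (b - a)/n = 0.333333

Trapezoidal rule: (h/2)[f(x₀) + 2f(x₁) + 2f(x₂) + ... + f(xₙ)]

x_0 = 1.7500, f(x_0) = 0.363636, coefficient = 1
x_1 = 2.0833, f(x_1) = 0.324324, coefficient = 2
x_2 = 2.4167, f(x_2) = 0.292683, coefficient = 2
x_3 = 2.7500, f(x_3) = 0.266667, coefficient = 1

I ≈ (0.333333/2) × 1.864318 = 0.310720
Exact value: 0.310155
Error: 0.000565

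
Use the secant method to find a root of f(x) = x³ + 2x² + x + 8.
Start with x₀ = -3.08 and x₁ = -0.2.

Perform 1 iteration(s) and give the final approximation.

f(x) = x³ + 2x² + x + 8
x₀ = -3.08, x₁ = -0.2

Secant formula: x_{n+1} = x_n - f(x_n)(x_n - x_{n-1})/(f(x_n) - f(x_{n-1}))

Iteration 1:
  f(-3.080000) = -5.325312
  f(-0.200000) = 7.872000
  x_2 = -0.200000 - 7.872000×(-0.200000 - (-3.080000))/(7.872000 - (-5.325312))
       = -1.917877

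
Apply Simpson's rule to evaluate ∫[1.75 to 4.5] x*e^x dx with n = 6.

f(x) = x*e^x
a = 1.75, b = 4.5, n = 6
h = (b - a)/n = 0.458333

Simpson's rule: (h/3)[f(x₀) + 4f(x₁) + 2f(x₂) + ... + f(xₙ)]

x_0 = 1.7500, f(x_0) = 10.070555, coefficient = 1
x_1 = 2.2083, f(x_1) = 20.097017, coefficient = 4
x_2 = 2.6667, f(x_2) = 38.378443, coefficient = 2
x_3 = 3.1250, f(x_3) = 71.124672, coefficient = 4
x_4 = 3.5833, f(x_4) = 128.976059, coefficient = 2
x_5 = 4.0417, f(x_5) = 230.056243, coefficient = 4
x_6 = 4.5000, f(x_6) = 405.077091, coefficient = 1

I ≈ (0.458333/3) × 2034.968381 = 310.897947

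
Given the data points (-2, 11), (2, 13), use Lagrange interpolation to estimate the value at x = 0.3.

Lagrange interpolation formula:
P(x) = Σ yᵢ × Lᵢ(x)
where Lᵢ(x) = Π_{j≠i} (x - xⱼ)/(xᵢ - xⱼ)

L_0(0.3) = (0.3 - 2)/(-2 - 2) = 0.425000
L_1(0.3) = (0.3 - (-2))/(2 - (-2)) = 0.575000

P(0.3) = 11×L_0(0.3) + 13×L_1(0.3)
P(0.3) = 12.150000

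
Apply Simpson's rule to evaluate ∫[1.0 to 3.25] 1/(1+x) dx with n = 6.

f(x) = 1/(1+x)
a = 1.0, b = 3.25, n = 6
h = (b - a)/n = 0.375000

Simpson's rule: (h/3)[f(x₀) + 4f(x₁) + 2f(x₂) + ... + f(xₙ)]

x_0 = 1.0000, f(x_0) = 0.500000, coefficient = 1
x_1 = 1.3750, f(x_1) = 0.421053, coefficient = 4
x_2 = 1.7500, f(x_2) = 0.363636, coefficient = 2
x_3 = 2.1250, f(x_3) = 0.320000, coefficient = 4
x_4 = 2.5000, f(x_4) = 0.285714, coefficient = 2
x_5 = 2.8750, f(x_5) = 0.258065, coefficient = 4
x_6 = 3.2500, f(x_6) = 0.235294, coefficient = 1

I ≈ (0.375000/3) × 6.030464 = 0.753808
Exact value: 0.753772
Error: 0.000036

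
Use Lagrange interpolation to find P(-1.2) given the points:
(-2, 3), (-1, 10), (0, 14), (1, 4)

Lagrange interpolation formula:
P(x) = Σ yᵢ × Lᵢ(x)
where Lᵢ(x) = Π_{j≠i} (x - xⱼ)/(xᵢ - xⱼ)

L_0(-1.2) = (-1.2 - (-1))/(-2 - (-1)) × (-1.2 - 0)/(-2 - 0) × (-1.2 - 1)/(-2 - 1) = 0.088000
L_1(-1.2) = (-1.2 - (-2))/(-1 - (-2)) × (-1.2 - 0)/(-1 - 0) × (-1.2 - 1)/(-1 - 1) = 1.056000
L_2(-1.2) = (-1.2 - (-2))/(0 - (-2)) × (-1.2 - (-1))/(0 - (-1)) × (-1.2 - 1)/(0 - 1) = -0.176000
L_3(-1.2) = (-1.2 - (-2))/(1 - (-2)) × (-1.2 - (-1))/(1 - (-1)) × (-1.2 - 0)/(1 - 0) = 0.032000

P(-1.2) = 3×L_0(-1.2) + 10×L_1(-1.2) + 14×L_2(-1.2) + 4×L_3(-1.2)
P(-1.2) = 8.488000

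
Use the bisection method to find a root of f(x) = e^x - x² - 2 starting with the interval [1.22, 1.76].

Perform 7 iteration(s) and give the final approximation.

f(x) = e^x - x² - 2
Initial interval: [1.22, 1.76]

Iteration 1:
  c_1 = (1.220000 + 1.760000)/2 = 1.490000
  f(c_1) = f(1.490000) = 0.216996
  f(a) × f(c) < 0, new interval: [1.220000, 1.490000]
Iteration 2:
  c_2 = (1.220000 + 1.490000)/2 = 1.355000
  f(c_2) = f(1.355000) = 0.040736
  f(a) × f(c) < 0, new interval: [1.220000, 1.355000]
Iteration 3:
  c_3 = (1.220000 + 1.355000)/2 = 1.287500
  f(c_3) = f(1.287500) = -0.033940
  f(a) × f(c) ≥ 0, new interval: [1.287500, 1.355000]
Iteration 4:
  c_4 = (1.287500 + 1.355000)/2 = 1.321250
  f(c_4) = f(1.321250) = 0.002402
  f(a) × f(c) < 0, new interval: [1.287500, 1.321250]
Iteration 5:
  c_5 = (1.287500 + 1.321250)/2 = 1.304375
  f(c_5) = f(1.304375) = -0.016009
  f(a) × f(c) ≥ 0, new interval: [1.304375, 1.321250]
Iteration 6:
  c_6 = (1.304375 + 1.321250)/2 = 1.312813
  f(c_6) = f(1.312813) = -0.006865
  f(a) × f(c) ≥ 0, new interval: [1.312813, 1.321250]
Iteration 7:
  c_7 = (1.312813 + 1.321250)/2 = 1.317031
  f(c_7) = f(1.317031) = -0.002247
  f(a) × f(c) ≥ 0, new interval: [1.317031, 1.321250]

After 7 iteration(s), the approximation is c_7 = 1.317031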